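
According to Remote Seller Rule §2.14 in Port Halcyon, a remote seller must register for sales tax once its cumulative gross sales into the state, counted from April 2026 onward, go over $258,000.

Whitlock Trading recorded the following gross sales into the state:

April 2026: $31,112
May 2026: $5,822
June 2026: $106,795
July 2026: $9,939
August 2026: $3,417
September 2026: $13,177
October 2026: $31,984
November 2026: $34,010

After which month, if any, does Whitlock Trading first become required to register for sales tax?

Through April 2026: $31,112
Through May 2026: $36,934
Through June 2026: $143,729
Through July 2026: $153,668
Through August 2026: $157,085
Through September 2026: $170,262
Through October 2026: $202,246
Through November 2026: $236,256
Final cumulative total $236,256 ≤ $258,000; the threshold is never exceeded.

Not triggered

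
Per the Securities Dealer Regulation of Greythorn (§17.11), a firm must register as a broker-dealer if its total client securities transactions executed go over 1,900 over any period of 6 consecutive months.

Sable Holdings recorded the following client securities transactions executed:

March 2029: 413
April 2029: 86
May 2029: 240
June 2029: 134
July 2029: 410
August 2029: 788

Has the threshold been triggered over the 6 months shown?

Yes

Total client securities transactions executed: 413 + 86 + 240 + 134 + 410 + 788 = 2,071.
2,071 > 1,900, so the threshold is exceeded.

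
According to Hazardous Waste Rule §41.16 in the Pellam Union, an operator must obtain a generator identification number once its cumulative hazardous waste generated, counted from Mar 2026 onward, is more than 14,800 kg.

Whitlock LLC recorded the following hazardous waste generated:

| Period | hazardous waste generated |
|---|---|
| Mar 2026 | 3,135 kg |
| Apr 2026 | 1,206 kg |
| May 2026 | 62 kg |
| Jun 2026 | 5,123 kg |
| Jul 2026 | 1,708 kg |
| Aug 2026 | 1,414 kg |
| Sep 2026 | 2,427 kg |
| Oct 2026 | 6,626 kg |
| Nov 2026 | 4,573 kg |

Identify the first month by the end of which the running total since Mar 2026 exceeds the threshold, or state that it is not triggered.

Through Mar 2026: 3,135 kg
Through Apr 2026: 4,341 kg
Through May 2026: 4,403 kg
Through Jun 2026: 9,526 kg
Through Jul 2026: 11,234 kg
Through Aug 2026: 12,648 kg
Through Sep 2026: 15,075 kg ← exceeds threshold

Sep 2026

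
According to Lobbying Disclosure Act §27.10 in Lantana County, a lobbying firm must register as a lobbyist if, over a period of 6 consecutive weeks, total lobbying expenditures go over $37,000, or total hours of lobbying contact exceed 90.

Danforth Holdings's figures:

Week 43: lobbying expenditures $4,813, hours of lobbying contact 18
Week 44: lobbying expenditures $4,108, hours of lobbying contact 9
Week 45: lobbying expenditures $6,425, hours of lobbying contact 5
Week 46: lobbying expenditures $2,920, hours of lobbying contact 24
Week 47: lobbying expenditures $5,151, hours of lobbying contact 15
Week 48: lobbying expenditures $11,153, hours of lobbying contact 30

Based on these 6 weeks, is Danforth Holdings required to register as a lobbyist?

Total lobbying expenditures: $4,813 + $4,108 + $6,425 + $2,920 + $5,151 + $11,153 = $34,570 (≤ $37,000).
Total hours of lobbying contact: 18 + 9 + 5 + 24 + 15 + 30 = 101 (> 90).
The test is 'or': at least one threshold is exceeded.

Yes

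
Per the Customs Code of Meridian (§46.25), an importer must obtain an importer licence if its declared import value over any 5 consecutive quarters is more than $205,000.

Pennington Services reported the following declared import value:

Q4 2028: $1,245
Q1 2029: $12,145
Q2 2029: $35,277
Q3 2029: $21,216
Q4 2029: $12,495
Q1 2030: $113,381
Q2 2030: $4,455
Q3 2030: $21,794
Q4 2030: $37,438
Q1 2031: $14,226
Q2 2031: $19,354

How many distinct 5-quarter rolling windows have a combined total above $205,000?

0

Q4 2028–Q4 2029: $1,245 + $12,145 + $35,277 + $21,216 + $12,495 = $82,378 (under)
Q1 2029–Q1 2030: $12,145 + $35,277 + $21,216 + $12,495 + $113,381 = $194,514 (under)
Q2 2029–Q2 2030: $35,277 + $21,216 + $12,495 + $113,381 + $4,455 = $186,824 (under)
Q3 2029–Q3 2030: $21,216 + $12,495 + $113,381 + $4,455 + $21,794 = $173,341 (under)
Q4 2029–Q4 2030: $12,495 + $113,381 + $4,455 + $21,794 + $37,438 = $189,563 (under)
Q1 2030–Q1 2031: $113,381 + $4,455 + $21,794 + $37,438 + $14,226 = $191,294 (under)
Q2 2030–Q2 2031: $4,455 + $21,794 + $37,438 + $14,226 + $19,354 = $97,267 (under)
0 windows exceed the threshold.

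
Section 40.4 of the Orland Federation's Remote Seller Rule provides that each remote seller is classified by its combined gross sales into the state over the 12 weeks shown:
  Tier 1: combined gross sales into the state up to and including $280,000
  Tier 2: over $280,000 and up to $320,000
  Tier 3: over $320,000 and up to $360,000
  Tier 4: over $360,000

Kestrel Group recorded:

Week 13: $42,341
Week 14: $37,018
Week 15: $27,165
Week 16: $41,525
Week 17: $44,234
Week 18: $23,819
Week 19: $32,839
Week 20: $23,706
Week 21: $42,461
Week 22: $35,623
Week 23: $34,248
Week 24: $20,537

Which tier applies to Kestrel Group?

Tier 4

Combined gross sales into the state: $42,341 + $37,018 + $27,165 + $41,525 + $44,234 + $23,819 + $32,839 + $23,706 + $42,461 + $35,623 + $34,248 + $20,537 = $405,516.
$405,516 > $360,000, so Tier 4 applies.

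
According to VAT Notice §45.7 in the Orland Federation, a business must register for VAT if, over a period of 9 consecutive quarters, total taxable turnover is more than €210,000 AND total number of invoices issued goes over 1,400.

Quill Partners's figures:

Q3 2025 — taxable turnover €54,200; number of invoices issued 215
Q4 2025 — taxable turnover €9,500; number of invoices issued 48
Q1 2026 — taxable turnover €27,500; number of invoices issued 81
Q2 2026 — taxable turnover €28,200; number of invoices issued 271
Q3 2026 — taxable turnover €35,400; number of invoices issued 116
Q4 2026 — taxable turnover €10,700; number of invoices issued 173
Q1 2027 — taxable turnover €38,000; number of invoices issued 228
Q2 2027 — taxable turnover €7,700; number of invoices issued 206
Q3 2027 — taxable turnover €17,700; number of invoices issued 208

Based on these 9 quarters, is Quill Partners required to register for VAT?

Yes

Total taxable turnover: €54,200 + €9,500 + €27,500 + €28,200 + €35,400 + €10,700 + €38,000 + €7,700 + €17,700 = €228,900 (> €210,000).
Total number of invoices issued: 215 + 48 + 81 + 271 + 116 + 173 + 228 + 206 + 208 = 1,546 (> 1,400).
The test is 'and': both thresholds are exceeded.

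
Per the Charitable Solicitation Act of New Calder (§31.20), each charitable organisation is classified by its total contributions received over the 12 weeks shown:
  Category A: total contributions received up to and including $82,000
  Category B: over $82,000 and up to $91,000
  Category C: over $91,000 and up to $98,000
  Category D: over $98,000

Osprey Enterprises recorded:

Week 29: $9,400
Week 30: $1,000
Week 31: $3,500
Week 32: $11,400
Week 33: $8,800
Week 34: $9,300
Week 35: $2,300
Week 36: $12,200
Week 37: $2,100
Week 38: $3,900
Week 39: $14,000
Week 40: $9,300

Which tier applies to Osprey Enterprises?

Total contributions received: $9,400 + $1,000 + $3,500 + $11,400 + $8,800 + $9,300 + $2,300 + $12,200 + $2,100 + $3,900 + $14,000 + $9,300 = $87,200.
$82,000 < $87,200 ≤ $91,000, so Category B applies.

Category B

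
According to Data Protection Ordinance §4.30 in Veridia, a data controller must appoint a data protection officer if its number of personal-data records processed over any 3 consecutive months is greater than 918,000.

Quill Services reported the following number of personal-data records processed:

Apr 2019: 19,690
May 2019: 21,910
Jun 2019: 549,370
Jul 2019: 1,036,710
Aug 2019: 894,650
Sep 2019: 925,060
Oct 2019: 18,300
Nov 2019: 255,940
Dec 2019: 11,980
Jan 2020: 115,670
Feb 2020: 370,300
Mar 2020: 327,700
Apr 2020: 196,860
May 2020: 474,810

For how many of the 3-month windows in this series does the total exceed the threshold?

Apr 2019–Jun 2019: 19,690 + 21,910 + 549,370 = 590,970 (under)
May 2019–Jul 2019: 21,910 + 549,370 + 1,036,710 = 1,607,990 (over)
Jun 2019–Aug 2019: 549,370 + 1,036,710 + 894,650 = 2,480,730 (over)
Jul 2019–Sep 2019: 1,036,710 + 894,650 + 925,060 = 2,856,420 (over)
Aug 2019–Oct 2019: 894,650 + 925,060 + 18,300 = 1,838,010 (over)
Sep 2019–Nov 2019: 925,060 + 18,300 + 255,940 = 1,199,300 (over)
Oct 2019–Dec 2019: 18,300 + 255,940 + 11,980 = 286,220 (under)
Nov 2019–Jan 2020: 255,940 + 11,980 + 115,670 = 383,590 (under)
Dec 2019–Feb 2020: 11,980 + 115,670 + 370,300 = 497,950 (under)
Jan 2020–Mar 2020: 115,670 + 370,300 + 327,700 = 813,670 (under)
Feb 2020–Apr 2020: 370,300 + 327,700 + 196,860 = 894,860 (under)
Mar 2020–May 2020: 327,700 + 196,860 + 474,810 = 999,370 (over)
6 windows exceed the threshold.

6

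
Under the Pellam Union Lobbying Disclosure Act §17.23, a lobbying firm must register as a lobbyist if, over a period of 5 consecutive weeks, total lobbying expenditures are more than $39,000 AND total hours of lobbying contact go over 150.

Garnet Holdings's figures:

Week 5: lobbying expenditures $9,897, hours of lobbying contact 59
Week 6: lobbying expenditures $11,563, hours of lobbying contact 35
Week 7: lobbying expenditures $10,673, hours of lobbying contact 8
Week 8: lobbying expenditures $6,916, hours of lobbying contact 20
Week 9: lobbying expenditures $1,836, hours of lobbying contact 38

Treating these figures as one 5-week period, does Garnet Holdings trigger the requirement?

Total lobbying expenditures: $9,897 + $11,563 + $10,673 + $6,916 + $1,836 = $40,885 (> $39,000).
Total hours of lobbying contact: 59 + 35 + 8 + 20 + 38 = 160 (> 150).
The test is 'and': both thresholds are exceeded.

Yes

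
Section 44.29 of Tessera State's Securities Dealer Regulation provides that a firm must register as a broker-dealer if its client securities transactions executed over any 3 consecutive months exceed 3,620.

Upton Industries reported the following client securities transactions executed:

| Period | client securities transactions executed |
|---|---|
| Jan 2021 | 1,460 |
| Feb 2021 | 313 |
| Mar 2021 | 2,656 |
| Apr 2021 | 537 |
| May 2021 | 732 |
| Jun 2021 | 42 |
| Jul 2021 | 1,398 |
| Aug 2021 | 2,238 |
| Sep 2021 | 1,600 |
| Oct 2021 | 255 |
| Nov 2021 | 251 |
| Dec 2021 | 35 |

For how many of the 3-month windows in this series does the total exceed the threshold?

5

Jan 2021–Mar 2021: 1,460 + 313 + 2,656 = 4,429 (over)
Feb 2021–Apr 2021: 313 + 2,656 + 537 = 3,506 (under)
Mar 2021–May 2021: 2,656 + 537 + 732 = 3,925 (over)
Apr 2021–Jun 2021: 537 + 732 + 42 = 1,311 (under)
May 2021–Jul 2021: 732 + 42 + 1,398 = 2,172 (under)
Jun 2021–Aug 2021: 42 + 1,398 + 2,238 = 3,678 (over)
Jul 2021–Sep 2021: 1,398 + 2,238 + 1,600 = 5,236 (over)
Aug 2021–Oct 2021: 2,238 + 1,600 + 255 = 4,093 (over)
Sep 2021–Nov 2021: 1,600 + 255 + 251 = 2,106 (under)
Oct 2021–Dec 2021: 255 + 251 + 35 = 541 (under)
5 windows exceed the threshold.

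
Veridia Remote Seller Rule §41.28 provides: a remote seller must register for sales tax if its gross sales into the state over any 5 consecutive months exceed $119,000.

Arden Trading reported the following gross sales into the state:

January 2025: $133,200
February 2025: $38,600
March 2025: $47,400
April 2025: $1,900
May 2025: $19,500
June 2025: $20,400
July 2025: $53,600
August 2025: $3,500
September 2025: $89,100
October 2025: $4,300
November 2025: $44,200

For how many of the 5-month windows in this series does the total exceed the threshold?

6

January 2025–May 2025: $133,200 + $38,600 + $47,400 + $1,900 + $19,500 = $240,600 (over)
February 2025–June 2025: $38,600 + $47,400 + $1,900 + $19,500 + $20,400 = $127,800 (over)
March 2025–July 2025: $47,400 + $1,900 + $19,500 + $20,400 + $53,600 = $142,800 (over)
April 2025–August 2025: $1,900 + $19,500 + $20,400 + $53,600 + $3,500 = $98,900 (under)
May 2025–September 2025: $19,500 + $20,400 + $53,600 + $3,500 + $89,100 = $186,100 (over)
June 2025–October 2025: $20,400 + $53,600 + $3,500 + $89,100 + $4,300 = $170,900 (over)
July 2025–November 2025: $53,600 + $3,500 + $89,100 + $4,300 + $44,200 = $194,700 (over)
6 windows exceed the threshold.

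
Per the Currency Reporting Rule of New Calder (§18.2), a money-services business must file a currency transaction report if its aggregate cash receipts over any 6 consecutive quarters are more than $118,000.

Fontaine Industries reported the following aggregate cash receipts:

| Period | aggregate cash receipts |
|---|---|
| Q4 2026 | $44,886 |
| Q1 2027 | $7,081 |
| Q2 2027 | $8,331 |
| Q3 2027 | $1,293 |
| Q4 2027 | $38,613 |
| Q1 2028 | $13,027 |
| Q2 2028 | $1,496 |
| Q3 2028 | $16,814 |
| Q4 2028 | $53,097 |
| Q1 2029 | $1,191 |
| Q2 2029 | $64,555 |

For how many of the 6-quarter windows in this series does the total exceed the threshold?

Q4 2026–Q1 2028: $44,886 + $7,081 + $8,331 + $1,293 + $38,613 + $13,027 = $113,231 (under)
Q1 2027–Q2 2028: $7,081 + $8,331 + $1,293 + $38,613 + $13,027 + $1,496 = $69,841 (under)
Q2 2027–Q3 2028: $8,331 + $1,293 + $38,613 + $13,027 + $1,496 + $16,814 = $79,574 (under)
Q3 2027–Q4 2028: $1,293 + $38,613 + $13,027 + $1,496 + $16,814 + $53,097 = $124,340 (over)
Q4 2027–Q1 2029: $38,613 + $13,027 + $1,496 + $16,814 + $53,097 + $1,191 = $124,238 (over)
Q1 2028–Q2 2029: $13,027 + $1,496 + $16,814 + $53,097 + $1,191 + $64,555 = $150,180 (over)
3 windows exceed the threshold.

3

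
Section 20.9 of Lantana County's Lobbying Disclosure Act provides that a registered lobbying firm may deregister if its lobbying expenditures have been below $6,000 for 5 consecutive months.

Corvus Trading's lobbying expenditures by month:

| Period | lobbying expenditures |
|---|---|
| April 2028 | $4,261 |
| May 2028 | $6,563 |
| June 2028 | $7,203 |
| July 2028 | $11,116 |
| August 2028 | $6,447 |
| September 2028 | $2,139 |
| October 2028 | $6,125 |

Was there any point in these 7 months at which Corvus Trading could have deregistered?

No

Months below $6,000: April 2028, September 2028.
Longest run of consecutive months below the threshold: 1.
1 < 5, so Corvus Trading never became eligible.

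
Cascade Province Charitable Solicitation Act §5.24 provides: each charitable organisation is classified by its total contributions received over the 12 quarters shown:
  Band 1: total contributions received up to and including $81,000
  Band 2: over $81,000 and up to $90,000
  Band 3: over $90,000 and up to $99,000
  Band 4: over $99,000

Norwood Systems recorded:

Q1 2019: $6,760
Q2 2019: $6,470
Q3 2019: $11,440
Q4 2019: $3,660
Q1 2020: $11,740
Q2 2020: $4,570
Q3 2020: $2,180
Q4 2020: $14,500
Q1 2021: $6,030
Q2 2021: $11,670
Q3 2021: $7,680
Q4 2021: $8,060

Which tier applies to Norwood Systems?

Total contributions received: $6,760 + $6,470 + $11,440 + $3,660 + $11,740 + $4,570 + $2,180 + $14,500 + $6,030 + $11,670 + $7,680 + $8,060 = $94,760.
$90,000 < $94,760 ≤ $99,000, so Band 3 applies.

Band 3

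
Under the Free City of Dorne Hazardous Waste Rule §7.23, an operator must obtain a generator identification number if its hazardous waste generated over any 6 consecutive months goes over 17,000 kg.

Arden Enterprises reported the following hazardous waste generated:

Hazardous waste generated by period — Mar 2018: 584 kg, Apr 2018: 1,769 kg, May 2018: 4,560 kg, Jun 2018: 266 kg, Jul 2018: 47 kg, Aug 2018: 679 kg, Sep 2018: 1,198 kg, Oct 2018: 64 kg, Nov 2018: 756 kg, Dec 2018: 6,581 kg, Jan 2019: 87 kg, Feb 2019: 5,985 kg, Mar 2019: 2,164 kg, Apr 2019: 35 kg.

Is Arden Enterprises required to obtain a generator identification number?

No

Mar 2018–Aug 2018: 584 kg + 1,769 kg + 4,560 kg + 266 kg + 47 kg + 679 kg = 7,905 kg (under)
Apr 2018–Sep 2018: 1,769 kg + 4,560 kg + 266 kg + 47 kg + 679 kg + 1,198 kg = 8,519 kg (under)
May 2018–Oct 2018: 4,560 kg + 266 kg + 47 kg + 679 kg + 1,198 kg + 64 kg = 6,814 kg (under)
Jun 2018–Nov 2018: 266 kg + 47 kg + 679 kg + 1,198 kg + 64 kg + 756 kg = 3,010 kg (under)
Jul 2018–Dec 2018: 47 kg + 679 kg + 1,198 kg + 64 kg + 756 kg + 6,581 kg = 9,325 kg (under)
Aug 2018–Jan 2019: 679 kg + 1,198 kg + 64 kg + 756 kg + 6,581 kg + 87 kg = 9,365 kg (under)
Sep 2018–Feb 2019: 1,198 kg + 64 kg + 756 kg + 6,581 kg + 87 kg + 5,985 kg = 14,671 kg (under)
Oct 2018–Mar 2019: 64 kg + 756 kg + 6,581 kg + 87 kg + 5,985 kg + 2,164 kg = 15,637 kg (under)
Nov 2018–Apr 2019: 756 kg + 6,581 kg + 87 kg + 5,985 kg + 2,164 kg + 35 kg = 15,608 kg (under)
No window exceeds 17,000 kg.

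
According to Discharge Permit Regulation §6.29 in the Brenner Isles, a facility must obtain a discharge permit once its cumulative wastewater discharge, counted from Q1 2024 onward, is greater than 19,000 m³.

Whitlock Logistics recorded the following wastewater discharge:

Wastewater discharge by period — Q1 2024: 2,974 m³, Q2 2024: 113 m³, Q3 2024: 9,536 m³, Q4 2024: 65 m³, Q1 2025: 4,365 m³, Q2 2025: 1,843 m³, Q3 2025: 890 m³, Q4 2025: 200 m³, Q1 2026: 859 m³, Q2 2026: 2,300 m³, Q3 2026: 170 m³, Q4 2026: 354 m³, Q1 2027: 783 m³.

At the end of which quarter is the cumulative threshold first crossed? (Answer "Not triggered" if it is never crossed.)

Q3 2025

Through Q1 2024: 2,974 m³
Through Q2 2024: 3,087 m³
Through Q3 2024: 12,623 m³
Through Q4 2024: 12,688 m³
Through Q1 2025: 17,053 m³
Through Q2 2025: 18,896 m³
Through Q3 2025: 19,786 m³ ← exceeds threshold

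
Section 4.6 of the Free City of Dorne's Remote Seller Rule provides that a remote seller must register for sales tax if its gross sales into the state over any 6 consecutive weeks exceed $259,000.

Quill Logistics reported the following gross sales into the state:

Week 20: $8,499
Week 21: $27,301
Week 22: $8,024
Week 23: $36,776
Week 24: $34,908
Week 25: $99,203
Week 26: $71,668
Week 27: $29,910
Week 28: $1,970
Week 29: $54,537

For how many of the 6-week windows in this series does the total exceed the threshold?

Week 20–Week 25: $8,499 + $27,301 + $8,024 + $36,776 + $34,908 + $99,203 = $214,711 (under)
Week 21–Week 26: $27,301 + $8,024 + $36,776 + $34,908 + $99,203 + $71,668 = $277,880 (over)
Week 22–Week 27: $8,024 + $36,776 + $34,908 + $99,203 + $71,668 + $29,910 = $280,489 (over)
Week 23–Week 28: $36,776 + $34,908 + $99,203 + $71,668 + $29,910 + $1,970 = $274,435 (over)
Week 24–Week 29: $34,908 + $99,203 + $71,668 + $29,910 + $1,970 + $54,537 = $292,196 (over)
4 windows exceed the threshold.

4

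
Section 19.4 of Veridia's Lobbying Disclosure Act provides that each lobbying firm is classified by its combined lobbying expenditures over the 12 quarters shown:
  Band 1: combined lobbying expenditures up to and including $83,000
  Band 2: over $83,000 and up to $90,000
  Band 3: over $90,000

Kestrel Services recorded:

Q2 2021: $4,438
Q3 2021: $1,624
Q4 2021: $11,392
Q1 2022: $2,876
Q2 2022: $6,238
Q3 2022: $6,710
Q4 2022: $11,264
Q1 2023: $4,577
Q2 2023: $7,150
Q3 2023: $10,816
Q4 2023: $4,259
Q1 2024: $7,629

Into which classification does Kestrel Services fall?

Combined lobbying expenditures: $4,438 + $1,624 + $11,392 + $2,876 + $6,238 + $6,710 + $11,264 + $4,577 + $7,150 + $10,816 + $4,259 + $7,629 = $78,973.
$78,973 ≤ $83,000, so Band 1 applies.

Band 1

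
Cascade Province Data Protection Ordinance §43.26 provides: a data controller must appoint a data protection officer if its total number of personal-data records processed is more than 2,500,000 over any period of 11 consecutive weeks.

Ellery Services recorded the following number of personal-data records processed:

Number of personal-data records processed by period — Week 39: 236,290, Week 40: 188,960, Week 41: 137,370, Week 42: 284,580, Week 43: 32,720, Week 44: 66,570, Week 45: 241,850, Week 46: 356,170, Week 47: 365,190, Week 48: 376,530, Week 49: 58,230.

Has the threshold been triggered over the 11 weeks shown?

Total number of personal-data records processed: 236,290 + 188,960 + 137,370 + 284,580 + 32,720 + 66,570 + 241,850 + 356,170 + 365,190 + 376,530 + 58,230 = 2,344,460.
2,344,460 ≤ 2,500,000, so the threshold is not exceeded.

No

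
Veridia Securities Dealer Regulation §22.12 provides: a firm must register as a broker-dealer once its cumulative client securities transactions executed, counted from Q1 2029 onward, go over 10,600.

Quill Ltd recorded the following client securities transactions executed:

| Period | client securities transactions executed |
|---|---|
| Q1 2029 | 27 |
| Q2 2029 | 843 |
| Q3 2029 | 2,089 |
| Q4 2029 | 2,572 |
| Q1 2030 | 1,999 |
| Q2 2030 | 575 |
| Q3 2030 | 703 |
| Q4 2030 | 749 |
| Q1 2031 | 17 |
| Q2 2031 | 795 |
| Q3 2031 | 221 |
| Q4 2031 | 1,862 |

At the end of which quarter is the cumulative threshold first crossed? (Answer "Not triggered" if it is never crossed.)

Q4 2031

Through Q1 2029: 27
Through Q2 2029: 870
Through Q3 2029: 2,959
Through Q4 2029: 5,531
Through Q1 2030: 7,530
Through Q2 2030: 8,105
Through Q3 2030: 8,808
Through Q4 2030: 9,557
Through Q1 2031: 9,574
Through Q2 2031: 10,369
Through Q3 2031: 10,590
Through Q4 2031: 12,452 ← exceeds threshold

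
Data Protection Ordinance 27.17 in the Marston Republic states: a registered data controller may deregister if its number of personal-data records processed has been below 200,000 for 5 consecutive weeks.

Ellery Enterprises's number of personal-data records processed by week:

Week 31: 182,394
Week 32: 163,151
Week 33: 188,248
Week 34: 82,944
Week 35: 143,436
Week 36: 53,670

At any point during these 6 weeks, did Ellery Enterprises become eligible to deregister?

Yes

Weeks below 200,000: Week 31, Week 32, Week 33, Week 34, Week 35, Week 36.
Longest run of consecutive weeks below the threshold: 6.
6 ≥ 5, so Ellery Enterprises became eligible.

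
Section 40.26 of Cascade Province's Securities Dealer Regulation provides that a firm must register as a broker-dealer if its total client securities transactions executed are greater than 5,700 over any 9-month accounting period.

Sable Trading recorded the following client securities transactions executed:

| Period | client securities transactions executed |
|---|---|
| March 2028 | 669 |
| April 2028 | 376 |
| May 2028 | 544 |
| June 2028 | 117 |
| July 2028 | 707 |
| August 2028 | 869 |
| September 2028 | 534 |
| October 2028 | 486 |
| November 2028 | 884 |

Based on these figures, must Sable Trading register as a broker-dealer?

No

Total client securities transactions executed: 669 + 376 + 544 + 117 + 707 + 869 + 534 + 486 + 884 = 5,186.
5,186 ≤ 5,700, so the threshold is not exceeded.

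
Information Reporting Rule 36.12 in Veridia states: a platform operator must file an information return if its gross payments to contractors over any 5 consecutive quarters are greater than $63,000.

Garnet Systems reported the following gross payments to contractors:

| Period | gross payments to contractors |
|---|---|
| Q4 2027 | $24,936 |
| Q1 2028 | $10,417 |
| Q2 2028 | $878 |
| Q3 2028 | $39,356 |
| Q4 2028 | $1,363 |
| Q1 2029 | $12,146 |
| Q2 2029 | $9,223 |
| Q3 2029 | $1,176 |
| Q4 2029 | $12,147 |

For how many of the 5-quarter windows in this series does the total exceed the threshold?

3

Q4 2027–Q4 2028: $24,936 + $10,417 + $878 + $39,356 + $1,363 = $76,950 (over)
Q1 2028–Q1 2029: $10,417 + $878 + $39,356 + $1,363 + $12,146 = $64,160 (over)
Q2 2028–Q2 2029: $878 + $39,356 + $1,363 + $12,146 + $9,223 = $62,966 (under)
Q3 2028–Q3 2029: $39,356 + $1,363 + $12,146 + $9,223 + $1,176 = $63,264 (over)
Q4 2028–Q4 2029: $1,363 + $12,146 + $9,223 + $1,176 + $12,147 = $36,055 (under)
3 windows exceed the threshold.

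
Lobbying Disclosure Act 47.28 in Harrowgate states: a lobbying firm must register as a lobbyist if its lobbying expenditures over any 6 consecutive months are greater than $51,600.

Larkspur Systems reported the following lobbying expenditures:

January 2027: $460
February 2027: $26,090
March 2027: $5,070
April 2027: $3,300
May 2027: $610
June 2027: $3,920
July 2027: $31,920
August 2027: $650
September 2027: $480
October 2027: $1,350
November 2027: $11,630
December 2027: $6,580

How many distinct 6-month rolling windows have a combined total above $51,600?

2

January 2027–June 2027: $460 + $26,090 + $5,070 + $3,300 + $610 + $3,920 = $39,450 (under)
February 2027–July 2027: $26,090 + $5,070 + $3,300 + $610 + $3,920 + $31,920 = $70,910 (over)
March 2027–August 2027: $5,070 + $3,300 + $610 + $3,920 + $31,920 + $650 = $45,470 (under)
April 2027–September 2027: $3,300 + $610 + $3,920 + $31,920 + $650 + $480 = $40,880 (under)
May 2027–October 2027: $610 + $3,920 + $31,920 + $650 + $480 + $1,350 = $38,930 (under)
June 2027–November 2027: $3,920 + $31,920 + $650 + $480 + $1,350 + $11,630 = $49,950 (under)
July 2027–December 2027: $31,920 + $650 + $480 + $1,350 + $11,630 + $6,580 = $52,610 (over)
2 windows exceed the threshold.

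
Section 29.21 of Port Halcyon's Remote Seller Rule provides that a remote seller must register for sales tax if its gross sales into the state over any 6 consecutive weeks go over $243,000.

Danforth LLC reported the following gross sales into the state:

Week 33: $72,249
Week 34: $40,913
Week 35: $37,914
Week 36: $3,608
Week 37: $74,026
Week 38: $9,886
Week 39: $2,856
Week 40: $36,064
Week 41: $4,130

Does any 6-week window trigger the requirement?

No

Week 33–Week 38: $72,249 + $40,913 + $37,914 + $3,608 + $74,026 + $9,886 = $238,596 (under)
Week 34–Week 39: $40,913 + $37,914 + $3,608 + $74,026 + $9,886 + $2,856 = $169,203 (under)
Week 35–Week 40: $37,914 + $3,608 + $74,026 + $9,886 + $2,856 + $36,064 = $164,354 (under)
Week 36–Week 41: $3,608 + $74,026 + $9,886 + $2,856 + $36,064 + $4,130 = $130,570 (under)
No window exceeds $243,000.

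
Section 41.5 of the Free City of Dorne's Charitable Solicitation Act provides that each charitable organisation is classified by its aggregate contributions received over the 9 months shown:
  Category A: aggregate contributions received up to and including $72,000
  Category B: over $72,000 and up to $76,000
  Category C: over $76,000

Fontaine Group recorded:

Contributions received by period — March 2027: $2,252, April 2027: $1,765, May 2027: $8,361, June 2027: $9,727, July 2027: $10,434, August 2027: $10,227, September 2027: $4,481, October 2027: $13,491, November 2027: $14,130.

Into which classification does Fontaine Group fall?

Aggregate contributions received: $2,252 + $1,765 + $8,361 + $9,727 + $10,434 + $10,227 + $4,481 + $13,491 + $14,130 = $74,868.
$72,000 < $74,868 ≤ $76,000, so Category B applies.

Category B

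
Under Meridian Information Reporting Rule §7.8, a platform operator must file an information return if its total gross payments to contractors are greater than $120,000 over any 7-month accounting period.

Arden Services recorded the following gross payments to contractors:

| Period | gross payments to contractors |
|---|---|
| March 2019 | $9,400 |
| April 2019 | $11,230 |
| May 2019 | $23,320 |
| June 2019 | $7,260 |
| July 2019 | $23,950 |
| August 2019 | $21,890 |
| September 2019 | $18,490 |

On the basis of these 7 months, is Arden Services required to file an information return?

Total gross payments to contractors: $9,400 + $11,230 + $23,320 + $7,260 + $23,950 + $21,890 + $18,490 = $115,540.
$115,540 ≤ $120,000, so the threshold is not exceeded.

No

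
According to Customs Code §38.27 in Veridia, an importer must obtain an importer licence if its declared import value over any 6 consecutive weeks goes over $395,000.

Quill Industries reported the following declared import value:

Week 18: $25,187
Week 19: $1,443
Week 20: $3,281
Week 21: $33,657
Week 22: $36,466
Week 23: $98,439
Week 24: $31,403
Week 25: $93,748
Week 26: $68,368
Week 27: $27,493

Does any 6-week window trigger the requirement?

Week 18–Week 23: $25,187 + $1,443 + $3,281 + $33,657 + $36,466 + $98,439 = $198,473 (under)
Week 19–Week 24: $1,443 + $3,281 + $33,657 + $36,466 + $98,439 + $31,403 = $204,689 (under)
Week 20–Week 25: $3,281 + $33,657 + $36,466 + $98,439 + $31,403 + $93,748 = $296,994 (under)
Week 21–Week 26: $33,657 + $36,466 + $98,439 + $31,403 + $93,748 + $68,368 = $362,081 (under)
Week 22–Week 27: $36,466 + $98,439 + $31,403 + $93,748 + $68,368 + $27,493 = $355,917 (under)
No window exceeds $395,000.

No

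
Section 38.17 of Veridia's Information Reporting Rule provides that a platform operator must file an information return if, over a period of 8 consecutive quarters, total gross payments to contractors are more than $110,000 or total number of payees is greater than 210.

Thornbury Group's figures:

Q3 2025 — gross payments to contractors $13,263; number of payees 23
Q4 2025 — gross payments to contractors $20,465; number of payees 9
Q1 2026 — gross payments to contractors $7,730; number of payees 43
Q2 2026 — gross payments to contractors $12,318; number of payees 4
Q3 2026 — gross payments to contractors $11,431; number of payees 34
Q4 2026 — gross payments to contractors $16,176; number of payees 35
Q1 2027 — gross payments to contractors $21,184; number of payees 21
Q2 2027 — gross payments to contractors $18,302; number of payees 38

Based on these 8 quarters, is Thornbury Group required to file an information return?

Yes

Total gross payments to contractors: $13,263 + $20,465 + $7,730 + $12,318 + $11,431 + $16,176 + $21,184 + $18,302 = $120,869 (> $110,000).
Total number of payees: 23 + 9 + 43 + 4 + 34 + 35 + 21 + 38 = 207 (≤ 210).
The test is 'or': at least one threshold is exceeded.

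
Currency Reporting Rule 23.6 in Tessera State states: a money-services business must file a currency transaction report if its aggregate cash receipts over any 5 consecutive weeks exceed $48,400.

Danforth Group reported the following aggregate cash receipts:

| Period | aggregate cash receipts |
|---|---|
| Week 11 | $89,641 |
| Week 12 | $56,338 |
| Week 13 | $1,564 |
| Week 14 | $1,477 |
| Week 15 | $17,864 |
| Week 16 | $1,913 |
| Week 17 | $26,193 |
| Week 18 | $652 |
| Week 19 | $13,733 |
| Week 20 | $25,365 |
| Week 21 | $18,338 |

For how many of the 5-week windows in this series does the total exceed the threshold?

Week 11–Week 15: $89,641 + $56,338 + $1,564 + $1,477 + $17,864 = $166,884 (over)
Week 12–Week 16: $56,338 + $1,564 + $1,477 + $17,864 + $1,913 = $79,156 (over)
Week 13–Week 17: $1,564 + $1,477 + $17,864 + $1,913 + $26,193 = $49,011 (over)
Week 14–Week 18: $1,477 + $17,864 + $1,913 + $26,193 + $652 = $48,099 (under)
Week 15–Week 19: $17,864 + $1,913 + $26,193 + $652 + $13,733 = $60,355 (over)
Week 16–Week 20: $1,913 + $26,193 + $652 + $13,733 + $25,365 = $67,856 (over)
Week 17–Week 21: $26,193 + $652 + $13,733 + $25,365 + $18,338 = $84,281 (over)
6 windows exceed the threshold.

6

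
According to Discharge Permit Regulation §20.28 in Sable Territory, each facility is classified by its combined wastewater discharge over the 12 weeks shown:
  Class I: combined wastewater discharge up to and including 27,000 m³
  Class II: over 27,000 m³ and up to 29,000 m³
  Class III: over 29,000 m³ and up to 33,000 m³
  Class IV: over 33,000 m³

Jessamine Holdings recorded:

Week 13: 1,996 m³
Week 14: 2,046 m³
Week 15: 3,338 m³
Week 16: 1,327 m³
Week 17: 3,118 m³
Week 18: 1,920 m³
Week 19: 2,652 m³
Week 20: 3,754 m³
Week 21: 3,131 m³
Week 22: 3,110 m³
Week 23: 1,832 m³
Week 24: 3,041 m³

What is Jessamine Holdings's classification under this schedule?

Class III

Combined wastewater discharge: 1,996 m³ + 2,046 m³ + 3,338 m³ + 1,327 m³ + 3,118 m³ + 1,920 m³ + 2,652 m³ + 3,754 m³ + 3,131 m³ + 3,110 m³ + 1,832 m³ + 3,041 m³ = 31,265 m³.
29,000 m³ < 31,265 m³ ≤ 33,000 m³, so Class III applies.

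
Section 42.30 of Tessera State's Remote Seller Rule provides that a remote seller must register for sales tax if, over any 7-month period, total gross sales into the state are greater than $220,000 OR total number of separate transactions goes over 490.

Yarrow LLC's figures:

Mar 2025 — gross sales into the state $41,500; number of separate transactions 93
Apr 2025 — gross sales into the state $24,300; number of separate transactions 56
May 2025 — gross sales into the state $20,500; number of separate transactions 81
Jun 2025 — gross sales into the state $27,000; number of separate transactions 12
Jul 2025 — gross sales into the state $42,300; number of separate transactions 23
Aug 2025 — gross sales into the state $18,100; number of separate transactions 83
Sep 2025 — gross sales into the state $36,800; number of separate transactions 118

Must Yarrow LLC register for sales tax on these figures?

No

Total gross sales into the state: $41,500 + $24,300 + $20,500 + $27,000 + $42,300 + $18,100 + $36,800 = $210,500 (≤ $220,000).
Total number of separate transactions: 93 + 56 + 81 + 12 + 23 + 83 + 118 = 466 (≤ 490).
The test is 'or': neither threshold is exceeded.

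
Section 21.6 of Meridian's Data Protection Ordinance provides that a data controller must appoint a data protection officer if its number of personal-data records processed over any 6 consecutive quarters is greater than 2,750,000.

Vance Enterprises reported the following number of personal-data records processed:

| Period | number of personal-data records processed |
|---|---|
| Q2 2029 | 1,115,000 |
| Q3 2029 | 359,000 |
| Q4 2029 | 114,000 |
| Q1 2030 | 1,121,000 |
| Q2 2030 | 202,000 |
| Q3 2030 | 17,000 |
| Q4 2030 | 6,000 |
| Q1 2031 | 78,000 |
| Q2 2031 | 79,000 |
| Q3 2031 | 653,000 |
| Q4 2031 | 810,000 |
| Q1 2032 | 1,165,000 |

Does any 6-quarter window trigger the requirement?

Q2 2029–Q3 2030: 1,115,000 + 359,000 + 114,000 + 1,121,000 + 202,000 + 17,000 = 2,928,000 (over)
Q3 2029–Q4 2030: 359,000 + 114,000 + 1,121,000 + 202,000 + 17,000 + 6,000 = 1,819,000 (under)
Q4 2029–Q1 2031: 114,000 + 1,121,000 + 202,000 + 17,000 + 6,000 + 78,000 = 1,538,000 (under)
Q1 2030–Q2 2031: 1,121,000 + 202,000 + 17,000 + 6,000 + 78,000 + 79,000 = 1,503,000 (under)
Q2 2030–Q3 2031: 202,000 + 17,000 + 6,000 + 78,000 + 79,000 + 653,000 = 1,035,000 (under)
Q3 2030–Q4 2031: 17,000 + 6,000 + 78,000 + 79,000 + 653,000 + 810,000 = 1,643,000 (under)
Q4 2030–Q1 2032: 6,000 + 78,000 + 79,000 + 653,000 + 810,000 + 1,165,000 = 2,791,000 (over)
At least one window exceeds 2,750,000.

Yes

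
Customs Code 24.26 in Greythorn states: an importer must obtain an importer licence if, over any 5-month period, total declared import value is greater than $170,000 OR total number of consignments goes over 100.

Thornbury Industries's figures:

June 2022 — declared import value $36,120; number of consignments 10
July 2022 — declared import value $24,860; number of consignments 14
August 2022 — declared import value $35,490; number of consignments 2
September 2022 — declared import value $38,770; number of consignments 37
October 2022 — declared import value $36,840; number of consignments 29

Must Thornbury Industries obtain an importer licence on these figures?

Yes

Total declared import value: $36,120 + $24,860 + $35,490 + $38,770 + $36,840 = $172,080 (> $170,000).
Total number of consignments: 10 + 14 + 2 + 37 + 29 = 92 (≤ 100).
The test is 'or': at least one threshold is exceeded.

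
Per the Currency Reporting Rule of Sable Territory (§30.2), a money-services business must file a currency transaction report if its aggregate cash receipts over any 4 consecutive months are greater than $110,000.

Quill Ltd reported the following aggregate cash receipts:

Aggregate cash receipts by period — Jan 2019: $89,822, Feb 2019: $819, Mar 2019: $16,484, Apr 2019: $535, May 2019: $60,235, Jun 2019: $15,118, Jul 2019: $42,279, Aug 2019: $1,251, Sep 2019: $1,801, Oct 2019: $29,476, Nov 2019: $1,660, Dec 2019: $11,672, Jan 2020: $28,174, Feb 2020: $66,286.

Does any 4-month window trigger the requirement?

Jan 2019–Apr 2019: $89,822 + $819 + $16,484 + $535 = $107,660 (under)
Feb 2019–May 2019: $819 + $16,484 + $535 + $60,235 = $78,073 (under)
Mar 2019–Jun 2019: $16,484 + $535 + $60,235 + $15,118 = $92,372 (under)
Apr 2019–Jul 2019: $535 + $60,235 + $15,118 + $42,279 = $118,167 (over)
May 2019–Aug 2019: $60,235 + $15,118 + $42,279 + $1,251 = $118,883 (over)
Jun 2019–Sep 2019: $15,118 + $42,279 + $1,251 + $1,801 = $60,449 (under)
Jul 2019–Oct 2019: $42,279 + $1,251 + $1,801 + $29,476 = $74,807 (under)
Aug 2019–Nov 2019: $1,251 + $1,801 + $29,476 + $1,660 = $34,188 (under)
Sep 2019–Dec 2019: $1,801 + $29,476 + $1,660 + $11,672 = $44,609 (under)
Oct 2019–Jan 2020: $29,476 + $1,660 + $11,672 + $28,174 = $70,982 (under)
Nov 2019–Feb 2020: $1,660 + $11,672 + $28,174 + $66,286 = $107,792 (under)
At least one window exceeds $110,000.

Yes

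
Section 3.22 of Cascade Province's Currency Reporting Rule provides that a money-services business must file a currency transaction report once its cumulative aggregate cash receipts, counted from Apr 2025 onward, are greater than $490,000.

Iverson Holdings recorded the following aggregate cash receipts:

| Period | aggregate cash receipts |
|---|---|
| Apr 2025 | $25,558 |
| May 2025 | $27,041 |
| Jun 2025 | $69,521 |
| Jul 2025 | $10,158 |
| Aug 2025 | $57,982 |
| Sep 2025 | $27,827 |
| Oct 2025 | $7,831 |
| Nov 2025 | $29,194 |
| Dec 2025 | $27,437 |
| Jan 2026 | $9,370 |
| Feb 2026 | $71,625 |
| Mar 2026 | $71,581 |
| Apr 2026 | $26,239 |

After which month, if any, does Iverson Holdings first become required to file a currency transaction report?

Through Apr 2025: $25,558
Through May 2025: $52,599
Through Jun 2025: $122,120
Through Jul 2025: $132,278
Through Aug 2025: $190,260
Through Sep 2025: $218,087
Through Oct 2025: $225,918
Through Nov 2025: $255,112
Through Dec 2025: $282,549
Through Jan 2026: $291,919
Through Feb 2026: $363,544
Through Mar 2026: $435,125
Through Apr 2026: $461,364
Final cumulative total $461,364 ≤ $490,000; the threshold is never exceeded.

Not triggered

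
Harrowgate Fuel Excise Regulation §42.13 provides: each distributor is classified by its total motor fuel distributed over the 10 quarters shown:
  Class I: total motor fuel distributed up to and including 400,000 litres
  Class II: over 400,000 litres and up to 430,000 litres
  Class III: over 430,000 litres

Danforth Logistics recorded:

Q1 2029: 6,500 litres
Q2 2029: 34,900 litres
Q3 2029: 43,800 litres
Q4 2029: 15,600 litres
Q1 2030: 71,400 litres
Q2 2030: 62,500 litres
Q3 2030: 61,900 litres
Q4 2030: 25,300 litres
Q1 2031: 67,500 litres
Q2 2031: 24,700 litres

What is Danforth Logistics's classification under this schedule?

Total motor fuel distributed: 6,500 litres + 34,900 litres + 43,800 litres + 15,600 litres + 71,400 litres + 62,500 litres + 61,900 litres + 25,300 litres + 67,500 litres + 24,700 litres = 414,100 litres.
400,000 litres < 414,100 litres ≤ 430,000 litres, so Class II applies.

Class II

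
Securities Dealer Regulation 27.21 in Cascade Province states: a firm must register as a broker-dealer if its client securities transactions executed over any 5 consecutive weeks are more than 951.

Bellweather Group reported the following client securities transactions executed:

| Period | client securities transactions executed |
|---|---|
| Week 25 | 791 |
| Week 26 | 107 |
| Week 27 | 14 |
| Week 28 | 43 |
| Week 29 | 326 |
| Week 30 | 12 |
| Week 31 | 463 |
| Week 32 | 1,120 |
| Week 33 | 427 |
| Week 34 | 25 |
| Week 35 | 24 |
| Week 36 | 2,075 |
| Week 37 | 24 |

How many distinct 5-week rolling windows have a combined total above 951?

Week 25–Week 29: 791 + 107 + 14 + 43 + 326 = 1,281 (over)
Week 26–Week 30: 107 + 14 + 43 + 326 + 12 = 502 (under)
Week 27–Week 31: 14 + 43 + 326 + 12 + 463 = 858 (under)
Week 28–Week 32: 43 + 326 + 12 + 463 + 1,120 = 1,964 (over)
Week 29–Week 33: 326 + 12 + 463 + 1,120 + 427 = 2,348 (over)
Week 30–Week 34: 12 + 463 + 1,120 + 427 + 25 = 2,047 (over)
Week 31–Week 35: 463 + 1,120 + 427 + 25 + 24 = 2,059 (over)
Week 32–Week 36: 1,120 + 427 + 25 + 24 + 2,075 = 3,671 (over)
Week 33–Week 37: 427 + 25 + 24 + 2,075 + 24 = 2,575 (over)
7 windows exceed the threshold.

7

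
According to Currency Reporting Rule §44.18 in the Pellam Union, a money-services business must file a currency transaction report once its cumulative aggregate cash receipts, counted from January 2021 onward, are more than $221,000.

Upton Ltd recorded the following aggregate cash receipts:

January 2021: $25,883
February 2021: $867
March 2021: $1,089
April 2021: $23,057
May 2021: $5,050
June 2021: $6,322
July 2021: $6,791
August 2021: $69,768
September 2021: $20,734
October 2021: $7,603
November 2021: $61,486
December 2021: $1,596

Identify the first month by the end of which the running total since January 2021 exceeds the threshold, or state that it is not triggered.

Through January 2021: $25,883
Through February 2021: $26,750
Through March 2021: $27,839
Through April 2021: $50,896
Through May 2021: $55,946
Through June 2021: $62,268
Through July 2021: $69,059
Through August 2021: $138,827
Through September 2021: $159,561
Through October 2021: $167,164
Through November 2021: $228,650 ← exceeds threshold

November 2021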